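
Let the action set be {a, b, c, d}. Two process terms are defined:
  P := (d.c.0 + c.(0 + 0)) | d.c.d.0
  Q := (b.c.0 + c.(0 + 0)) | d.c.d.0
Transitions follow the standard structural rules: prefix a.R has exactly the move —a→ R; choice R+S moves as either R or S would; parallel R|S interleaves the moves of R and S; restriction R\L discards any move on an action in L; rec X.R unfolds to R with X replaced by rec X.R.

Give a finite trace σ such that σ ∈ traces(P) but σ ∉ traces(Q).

dd

LTS(P): 16 reachable states
  p0 = (d.c.0 + c.(0 + 0)) | d.c.d.0 has moves --c--▸ p1, --d--▸ p2, --d--▸ p3
  p1 = (0 + 0) | d.c.d.0 has moves --d--▸ p4
  p2 = (d.c.0 + c.(0 + 0)) | c.d.0 has moves --c--▸ p4, --c--▸ p5, --d--▸ p6
  p3 = c.0 | d.c.d.0 has moves --c--▸ p7, --d--▸ p6
  p4 = (0 + 0) | c.d.0 has moves --c--▸ p8
  p5 = (d.c.0 + c.(0 + 0)) | d.0 has moves --c--▸ p8, --d--▸ p10, --d--▸ p9
  p6 = c.0 | c.d.0 has moves --c--▸ p10, --c--▸ p11
  p7 = 0 | d.c.d.0 has moves --d--▸ p11
  p8 = (0 + 0) | d.0 has moves --d--▸ p12
  p9 = (d.c.0 + c.(0 + 0)) | 0 has moves --c--▸ p12, --d--▸ p13
  p10 = c.0 | d.0 has moves --c--▸ p14, --d--▸ p13
  p11 = 0 | c.d.0 has moves --c--▸ p14
  p12 = (0 + 0) | 0 has moves deadlocked
  p13 = c.0 | 0 has moves --c--▸ p15
  p14 = 0 | d.0 has moves --d--▸ p15
  p15 = 0 | 0 has moves deadlocked
LTS(Q): 16 reachable states
  q0 = (b.c.0 + c.(0 + 0)) | d.c.d.0 has moves --b--▸ q1, --c--▸ q2, --d--▸ q3
  q1 = c.0 | d.c.d.0 has moves --c--▸ q4, --d--▸ q5
  q2 = (0 + 0) | d.c.d.0 has moves --d--▸ q6
  q3 = (b.c.0 + c.(0 + 0)) | c.d.0 has moves --b--▸ q5, --c--▸ q6, --c--▸ q7
  q4 = 0 | d.c.d.0 has moves --d--▸ q8
  q5 = c.0 | c.d.0 has moves --c--▸ q8, --c--▸ q9
  q6 = (0 + 0) | c.d.0 has moves --c--▸ q10
  q7 = (b.c.0 + c.(0 + 0)) | d.0 has moves --b--▸ q9, --c--▸ q10, --d--▸ q11
  q8 = 0 | c.d.0 has moves --c--▸ q12
  q9 = c.0 | d.0 has moves --c--▸ q12, --d--▸ q13
  q10 = (0 + 0) | d.0 has moves --d--▸ q14
  q11 = (b.c.0 + c.(0 + 0)) | 0 has moves --b--▸ q13, --c--▸ q14
  q12 = 0 | d.0 has moves --d--▸ q15
  q13 = c.0 | 0 has moves --c--▸ q15
  q14 = (0 + 0) | 0 has moves deadlocked
  q15 = 0 | 0 has moves deadlocked
Executing dd from P (initial set {p0}):
  after d @ step 1: {p2, p3}
  after d @ step 2: {p6}
  — P admits the full trace.
Executing dd from Q (initial set {q0}):
  after d @ step 1: {q3}
  after d @ step 2: ∅ (Q stuck)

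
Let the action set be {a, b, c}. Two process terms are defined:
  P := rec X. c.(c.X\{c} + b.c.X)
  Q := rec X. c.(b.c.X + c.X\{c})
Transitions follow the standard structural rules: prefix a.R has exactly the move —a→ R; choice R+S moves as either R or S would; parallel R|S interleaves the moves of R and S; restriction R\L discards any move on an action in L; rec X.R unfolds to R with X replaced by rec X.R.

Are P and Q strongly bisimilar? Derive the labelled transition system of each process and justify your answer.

P ~ Q

P's transition system — 4 states:
  s0 = rec X. c.(c.X\{c} + b.c.X) ⊢ --c--▸ s1
  s1 = c.(rec X. c.(c.X\{c} + b.c.X))\{c} + b.c.(rec X. c.(c.X\{c} + b.c.X)) ⊢ --b--▸ s2, --c--▸ s3
  s2 = c.(rec X. c.(c.X\{c} + b.c.X)) ⊢ --c--▸ s0
  s3 = (rec X. c.(c.X\{c} + b.c.X))\{c} ⊢ ·
Q's transition system — 4 states:
  t0 = rec X. c.(b.c.X + c.X\{c}) ⊢ --c--▸ t1
  t1 = b.c.(rec X. c.(b.c.X + c.X\{c})) + c.(rec X. c.(b.c.X + c.X\{c}))\{c} ⊢ --b--▸ t2, --c--▸ t3
  t2 = c.(rec X. c.(b.c.X + c.X\{c})) ⊢ --c--▸ t0
  t3 = (rec X. c.(b.c.X + c.X\{c}))\{c} ⊢ ·
Bisimilarity quotient blocks:
  B0 = {s0, t0}
  B1 = {s1, t1}
  B2 = {s3, t3}
  B3 = {s2, t2}
s0 ∈ B0, t0 ∈ B0 → same block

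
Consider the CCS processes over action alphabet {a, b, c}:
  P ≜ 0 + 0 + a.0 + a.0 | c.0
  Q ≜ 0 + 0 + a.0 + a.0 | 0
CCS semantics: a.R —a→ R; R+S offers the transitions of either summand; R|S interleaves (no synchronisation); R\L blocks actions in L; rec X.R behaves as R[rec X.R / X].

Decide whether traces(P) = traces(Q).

Reachable graph of P (5 states):
  s0 = 0 + 0 + a.0 + a.0 | c.0 | —a→ s1, —a→ s2, —c→ s3
  s1 = 0 | deadlocked
  s2 = 0 | c.0 | —c→ s4
  s3 = a.0 | 0 | —a→ s4
  s4 = 0 | 0 | deadlocked
Reachable graph of Q (3 states):
  t0 = 0 + 0 + a.0 + a.0 | 0 | —a→ t1, —a→ t2
  t1 = 0 | deadlocked
  t2 = 0 | 0 | deadlocked
Executing c from P (initial set {s0}):
  [1] c ⇒ {s3}
  ✓ P
Executing c from Q (initial set {t0}):
  [1] c ⇒ ∅  — Q cannot continue

trace-distinct — witness ⟨c⟩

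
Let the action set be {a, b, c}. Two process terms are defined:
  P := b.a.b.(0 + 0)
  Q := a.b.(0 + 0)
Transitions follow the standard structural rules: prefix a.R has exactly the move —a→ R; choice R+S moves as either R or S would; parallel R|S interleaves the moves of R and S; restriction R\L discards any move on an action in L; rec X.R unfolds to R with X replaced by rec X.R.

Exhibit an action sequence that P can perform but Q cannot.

LTS(P): 4 reachable states
  s0 = b.a.b.(0 + 0) → ··b··> s1
  s1 = a.b.(0 + 0) → ··a··> s2
  s2 = b.(0 + 0) → ··b··> s3
  s3 = 0 + 0 → deadlocked
LTS(Q): 3 reachable states
  t0 = a.b.(0 + 0) → ··a··> t1
  t1 = b.(0 + 0) → ··b··> t2
  t2 = 0 + 0 → deadlocked
Executing b from P (initial set {s0}):
  step 1 (b): {s1}
  ✓ P
Executing b from Q (initial set {t0}):
  step 1 (b): ∅  — Q cannot continue

b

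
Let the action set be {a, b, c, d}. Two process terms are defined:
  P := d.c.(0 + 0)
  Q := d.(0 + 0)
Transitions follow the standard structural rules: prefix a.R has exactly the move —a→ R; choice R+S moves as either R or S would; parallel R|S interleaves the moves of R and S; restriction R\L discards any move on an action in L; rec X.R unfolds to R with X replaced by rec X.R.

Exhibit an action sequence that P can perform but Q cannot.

dc

Reachable graph of P (3 states):
  s0 = d.c.(0 + 0) :: ··d··> s1
  s1 = c.(0 + 0) :: ··c··> s2
  s2 = 0 + 0 :: (no moves)
Reachable graph of Q (2 states):
  t0 = d.(0 + 0) :: ··d··> t1
  t1 = 0 + 0 :: (no moves)
Run σ = ⟨dc⟩ on P: start {s0}
  [1] d ⇒ {s1}
  [2] c ⇒ {s2}
  ✓ P
Run σ = ⟨dc⟩ on Q: start {t0}
  [1] d ⇒ {t1}
  [2] c ⇒ ∅ (Q stuck)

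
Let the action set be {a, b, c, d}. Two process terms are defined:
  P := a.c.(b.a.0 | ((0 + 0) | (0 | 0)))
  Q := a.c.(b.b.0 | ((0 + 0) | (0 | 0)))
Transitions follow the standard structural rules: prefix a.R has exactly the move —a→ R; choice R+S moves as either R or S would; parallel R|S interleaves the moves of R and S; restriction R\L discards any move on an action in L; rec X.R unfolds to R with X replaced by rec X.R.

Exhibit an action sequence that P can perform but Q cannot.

acba

LTS(P): 5 reachable states
  s0 = a.c.(b.a.0 | ((0 + 0) | (0 | 0))) | —a→ s1
  s1 = c.(b.a.0 | ((0 + 0) | (0 | 0))) | —c→ s2
  s2 = b.a.0 | ((0 + 0) | (0 | 0)) | —b→ s3
  s3 = a.0 | ((0 + 0) | (0 | 0)) | —a→ s4
  s4 = 0 | ((0 + 0) | (0 | 0)) | ∅
LTS(Q): 5 reachable states
  t0 = a.c.(b.b.0 | ((0 + 0) | (0 | 0))) | —a→ t1
  t1 = c.(b.b.0 | ((0 + 0) | (0 | 0))) | —c→ t2
  t2 = b.b.0 | ((0 + 0) | (0 | 0)) | —b→ t3
  t3 = b.0 | ((0 + 0) | (0 | 0)) | —b→ t4
  t4 = 0 | ((0 + 0) | (0 | 0)) | ∅
Trace ⟨acba⟩ through P, begin at {s0}:
  [1] a ⇒ {s1}
  [2] c ⇒ {s2}
  [3] b ⇒ {s3}
  [4] a ⇒ {s4}
  ✓ P
Trace ⟨acba⟩ through Q, begin at {t0}:
  [1] a ⇒ {t1}
  [2] c ⇒ {t2}
  [3] b ⇒ {t3}
  [4] a ⇒ no successor for Q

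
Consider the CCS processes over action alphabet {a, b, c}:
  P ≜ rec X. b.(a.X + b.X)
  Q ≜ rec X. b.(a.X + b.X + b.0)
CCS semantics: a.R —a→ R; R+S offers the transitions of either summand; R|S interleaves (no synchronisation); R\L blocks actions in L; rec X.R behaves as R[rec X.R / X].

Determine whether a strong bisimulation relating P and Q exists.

Reachable graph of P (2 states):
  p0 = rec X. b.(a.X + b.X) | —b→ p1
  p1 = a.(rec X. b.(a.X + b.X)) + b.(rec X. b.(a.X + b.X)) | —a→ p0, —b→ p0
Reachable graph of Q (3 states):
  q0 = rec X. b.(a.X + b.X + b.0) | —b→ q1
  q1 = a.(rec X. b.(a.X + b.X + b.0)) + b.(rec X. b.(a.X + b.X + b.0)) + b.0 | —a→ q0, —b→ q0, —b→ q2
  q2 = 0 | stopped
Coarsest stable partition (strong bisimilarity classes):
  B0 = {p0}
  B1 = {p1}
  B2 = {q0}
  B3 = {q1}
  B4 = {q2}
p0 ∈ B0, q0 ∈ B2 → different blocks

P ≁ Q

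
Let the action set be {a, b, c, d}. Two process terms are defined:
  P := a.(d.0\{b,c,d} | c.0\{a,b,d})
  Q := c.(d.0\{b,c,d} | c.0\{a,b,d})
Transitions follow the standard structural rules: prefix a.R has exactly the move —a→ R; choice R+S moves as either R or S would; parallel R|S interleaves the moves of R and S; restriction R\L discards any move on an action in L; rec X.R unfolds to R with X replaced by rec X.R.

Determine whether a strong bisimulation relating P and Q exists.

P ≁ Q

LTS(P): 5 reachable states
  p0 = a.(d.0\{b,c,d} | c.0\{a,b,d}) :: -a-> p1
  p1 = d.0\{b,c,d} | c.0\{a,b,d} :: -c-> p2, -d-> p3
  p2 = d.0\{b,c,d} | 0\{a,b,d} :: -d-> p4
  p3 = 0\{b,c,d} | c.0\{a,b,d} :: -c-> p4
  p4 = 0\{b,c,d} | 0\{a,b,d} :: deadlocked
LTS(Q): 5 reachable states
  q0 = c.(d.0\{b,c,d} | c.0\{a,b,d}) :: -c-> q1
  q1 = d.0\{b,c,d} | c.0\{a,b,d} :: -c-> q2, -d-> q3
  q2 = d.0\{b,c,d} | 0\{a,b,d} :: -d-> q4
  q3 = 0\{b,c,d} | c.0\{a,b,d} :: -c-> q4
  q4 = 0\{b,c,d} | 0\{a,b,d} :: deadlocked
Partition-refinement fixed point:
  B0 = {p0}
  B1 = {p1, q1}
  B2 = {p2, q2}
  B3 = {p4, q4}
  B4 = {p3, q3}
  B5 = {q0}
p0 ∈ B0, q0 ∈ B5 → different blocks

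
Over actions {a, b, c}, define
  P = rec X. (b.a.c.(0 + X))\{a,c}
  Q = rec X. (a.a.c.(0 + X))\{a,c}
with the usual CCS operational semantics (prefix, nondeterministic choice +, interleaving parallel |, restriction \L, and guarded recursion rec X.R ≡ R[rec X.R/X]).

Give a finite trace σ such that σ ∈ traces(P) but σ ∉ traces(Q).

b

Reachable graph of P (2 states):
  s0 = rec X. (b.a.c.(0 + X))\{a,c} :: -b-> s1
  s1 = (a.c.(0 + (rec X. (b.a.c.(0 + X))\{a,c})))\{a,c} :: stopped
Reachable graph of Q (1 states):
  t0 = rec X. (a.a.c.(0 + X))\{a,c} :: stopped
Executing b from P (initial set {s0}):
  step 1 (b): {s1}
  P completes σ.
Executing b from Q (initial set {t0}):
  step 1 (b): ∅  — Q cannot continue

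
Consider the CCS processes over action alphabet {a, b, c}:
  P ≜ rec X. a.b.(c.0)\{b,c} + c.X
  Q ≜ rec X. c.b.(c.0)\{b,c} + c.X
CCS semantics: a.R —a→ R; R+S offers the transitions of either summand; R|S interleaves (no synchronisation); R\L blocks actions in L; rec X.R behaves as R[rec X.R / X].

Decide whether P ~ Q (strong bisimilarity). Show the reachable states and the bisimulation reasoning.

P's transition system — 3 states:
  m0 = rec X. a.b.(c.0)\{b,c} + c.X → -a-> m1, -c-> m0
  m1 = b.(c.0)\{b,c} → -b-> m2
  m2 = (c.0)\{b,c} → (no moves)
Q's transition system — 3 states:
  n0 = rec X. c.b.(c.0)\{b,c} + c.X → -c-> n0, -c-> n1
  n1 = b.(c.0)\{b,c} → -b-> n2
  n2 = (c.0)\{b,c} → (no moves)
Partition-refinement fixed point:
  B0 = {m0}
  B1 = {m1, n1}
  B2 = {m2, n2}
  B3 = {n0}
m0 ∈ B0, n0 ∈ B3 → different blocks

P ≁ Q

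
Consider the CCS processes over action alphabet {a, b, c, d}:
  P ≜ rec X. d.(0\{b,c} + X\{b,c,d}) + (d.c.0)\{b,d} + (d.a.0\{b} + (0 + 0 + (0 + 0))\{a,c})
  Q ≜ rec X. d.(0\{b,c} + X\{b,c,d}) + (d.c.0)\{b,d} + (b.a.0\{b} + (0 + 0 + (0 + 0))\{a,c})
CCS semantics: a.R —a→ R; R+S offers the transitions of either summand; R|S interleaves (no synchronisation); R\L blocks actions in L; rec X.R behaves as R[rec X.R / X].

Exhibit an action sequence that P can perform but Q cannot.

da

Reachable graph of P (4 states):
  s0 = rec X. d.(0\{b,c} + X\{b,c,d}) + (d.c.0)\{b,d} + (d.a.0\{b} + (0 + 0 + (0 + 0))\{a,c}) | --d--▸ s1, --d--▸ s2
  s1 = 0\{b,c} + (rec X. d.(0\{b,c} + X\{b,c,d}) + (d.c.0)\{b,d} + (d.a.0\{b} + (0 + 0 + (0 + 0))\{a,c}))\{b,c,d} | (no moves)
  s2 = a.0\{b} | --a--▸ s3
  s3 = 0\{b} | (no moves)
Reachable graph of Q (4 states):
  t0 = rec X. d.(0\{b,c} + X\{b,c,d}) + (d.c.0)\{b,d} + (b.a.0\{b} + (0 + 0 + (0 + 0))\{a,c}) | --b--▸ t1, --d--▸ t2
  t1 = a.0\{b} | --a--▸ t3
  t2 = 0\{b,c} + (rec X. d.(0\{b,c} + X\{b,c,d}) + (d.c.0)\{b,d} + (b.a.0\{b} + (0 + 0 + (0 + 0))\{a,c}))\{b,c,d} | (no moves)
  t3 = 0\{b} | (no moves)
Run σ = ⟨da⟩ on P: start {s0}
  step 1 (d): {s1, s2}
  step 2 (a): {s3}
  — P admits the full trace.
Run σ = ⟨da⟩ on Q: start {t0}
  step 1 (d): {t2}
  step 2 (a): ∅  — Q cannot continue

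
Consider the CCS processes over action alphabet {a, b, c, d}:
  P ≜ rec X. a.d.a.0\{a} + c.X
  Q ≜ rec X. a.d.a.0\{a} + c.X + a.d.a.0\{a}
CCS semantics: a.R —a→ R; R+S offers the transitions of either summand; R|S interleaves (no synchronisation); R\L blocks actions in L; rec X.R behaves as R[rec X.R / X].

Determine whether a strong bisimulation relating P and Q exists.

Reachable graph of P (4 states):
  p0 = rec X. a.d.a.0\{a} + c.X ⊢ ··a··> p1, ··c··> p0
  p1 = d.a.0\{a} ⊢ ··d··> p2
  p2 = a.0\{a} ⊢ ··a··> p3
  p3 = 0\{a} ⊢ ·
Reachable graph of Q (4 states):
  q0 = rec X. a.d.a.0\{a} + c.X + a.d.a.0\{a} ⊢ ··a··> q1, ··c··> q0
  q1 = d.a.0\{a} ⊢ ··d··> q2
  q2 = a.0\{a} ⊢ ··a··> q3
  q3 = 0\{a} ⊢ ·
Partition-refinement fixed point:
  B0 = {p0, q0}
  B1 = {p1, q1}
  B2 = {p2, q2}
  B3 = {p3, q3}
p0 ∈ B0, q0 ∈ B0 → same block

bisimilar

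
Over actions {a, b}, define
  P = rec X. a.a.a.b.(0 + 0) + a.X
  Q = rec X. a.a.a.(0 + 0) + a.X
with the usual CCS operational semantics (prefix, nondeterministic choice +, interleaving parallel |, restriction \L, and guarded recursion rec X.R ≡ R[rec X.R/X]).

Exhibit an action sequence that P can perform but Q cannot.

aaab

P's transition system — 5 states:
  u0 = rec X. a.a.a.b.(0 + 0) + a.X | --a--▸ u0, --a--▸ u1
  u1 = a.a.b.(0 + 0) | --a--▸ u2
  u2 = a.b.(0 + 0) | --a--▸ u3
  u3 = b.(0 + 0) | --b--▸ u4
  u4 = 0 + 0 | ·
Q's transition system — 4 states:
  v0 = rec X. a.a.a.(0 + 0) + a.X | --a--▸ v0, --a--▸ v1
  v1 = a.a.(0 + 0) | --a--▸ v2
  v2 = a.(0 + 0) | --a--▸ v3
  v3 = 0 + 0 | ·
Trace ⟨aaab⟩ through P, begin at {u0}:
  after a @ step 1: {u0, u1}
  after a @ step 2: {u0, u1, u2}
  after a @ step 3: {u0, u1, u2, u3}
  after b @ step 4: {u4}
  P completes σ.
Trace ⟨aaab⟩ through Q, begin at {v0}:
  after a @ step 1: {v0, v1}
  after a @ step 2: {v0, v1, v2}
  after a @ step 3: {v0, v1, v2, v3}
  after b @ step 4: no successor for Q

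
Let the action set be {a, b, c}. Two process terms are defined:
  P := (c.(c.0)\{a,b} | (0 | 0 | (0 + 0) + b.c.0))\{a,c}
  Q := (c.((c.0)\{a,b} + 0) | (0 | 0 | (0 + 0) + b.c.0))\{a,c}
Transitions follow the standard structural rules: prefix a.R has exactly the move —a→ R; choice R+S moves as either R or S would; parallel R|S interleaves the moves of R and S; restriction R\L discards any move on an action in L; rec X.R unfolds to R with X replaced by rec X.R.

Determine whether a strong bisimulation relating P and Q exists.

Reachable graph of P (2 states):
  u0 = (c.(c.0)\{a,b} | (0 | 0 | (0 + 0) + b.c.0))\{a,c} has moves =b=> u1
  u1 = (c.(c.0)\{a,b} | c.0)\{a,c} has moves ·
Reachable graph of Q (2 states):
  v0 = (c.((c.0)\{a,b} + 0) | (0 | 0 | (0 + 0) + b.c.0))\{a,c} has moves =b=> v1
  v1 = (c.((c.0)\{a,b} + 0) | c.0)\{a,c} has moves ·
Partition-refinement fixed point:
  B0 = {u0, v0}
  B1 = {u1, v1}
u0 ∈ B0, v0 ∈ B0 → same block

P ~ Q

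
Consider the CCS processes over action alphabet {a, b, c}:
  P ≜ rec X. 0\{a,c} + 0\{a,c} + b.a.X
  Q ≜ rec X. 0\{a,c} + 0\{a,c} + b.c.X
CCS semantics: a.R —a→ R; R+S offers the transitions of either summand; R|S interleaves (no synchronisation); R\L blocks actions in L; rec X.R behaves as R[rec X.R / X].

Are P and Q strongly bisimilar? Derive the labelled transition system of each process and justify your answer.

P's transition system — 2 states:
  p0 = rec X. 0\{a,c} + 0\{a,c} + b.a.X has moves —b→ p1
  p1 = a.(rec X. 0\{a,c} + 0\{a,c} + b.a.X) has moves —a→ p0
Q's transition system — 2 states:
  q0 = rec X. 0\{a,c} + 0\{a,c} + b.c.X has moves —b→ q1
  q1 = c.(rec X. 0\{a,c} + 0\{a,c} + b.c.X) has moves —c→ q0
Coarsest stable partition (strong bisimilarity classes):
  B0 = {p0}
  B1 = {p1}
  B2 = {q0}
  B3 = {q1}
p0 ∈ B0, q0 ∈ B2 → different blocks

NO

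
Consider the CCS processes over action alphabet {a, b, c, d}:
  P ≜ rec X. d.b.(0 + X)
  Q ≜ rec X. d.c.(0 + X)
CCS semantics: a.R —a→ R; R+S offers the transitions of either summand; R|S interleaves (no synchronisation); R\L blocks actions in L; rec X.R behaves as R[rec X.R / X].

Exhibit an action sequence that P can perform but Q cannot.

Reachable graph of P (3 states):
  p0 = rec X. d.b.(0 + X) → =d=> p1
  p1 = b.(0 + (rec X. d.b.(0 + X))) → =b=> p2
  p2 = 0 + (rec X. d.b.(0 + X)) → =d=> p1
Reachable graph of Q (3 states):
  q0 = rec X. d.c.(0 + X) → =d=> q1
  q1 = c.(0 + (rec X. d.c.(0 + X))) → =c=> q2
  q2 = 0 + (rec X. d.c.(0 + X)) → =d=> q1
Trace ⟨db⟩ through P, begin at {p0}:
  after d @ step 1: {p1}
  after b @ step 2: {p2}
  ✓ P
Trace ⟨db⟩ through Q, begin at {q0}:
  after d @ step 1: {q1}
  after b @ step 2: ∅  — Q cannot continue

db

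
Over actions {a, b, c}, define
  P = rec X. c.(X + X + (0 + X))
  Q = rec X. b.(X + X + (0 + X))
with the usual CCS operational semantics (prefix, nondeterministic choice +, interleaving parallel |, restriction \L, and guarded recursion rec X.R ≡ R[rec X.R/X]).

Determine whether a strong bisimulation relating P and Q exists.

not bisimilar

Reachable graph of P (2 states):
  u0 = rec X. c.(X + X + (0 + X)) :: —c→ u1
  u1 = (rec X. c.(X + X + (0 + X))) + (rec X. c.(X + X + (0 + X))) + (0 + (rec X. c.(X + X + (0 + X)))) :: —c→ u1
Reachable graph of Q (2 states):
  v0 = rec X. b.(X + X + (0 + X)) :: —b→ v1
  v1 = (rec X. b.(X + X + (0 + X))) + (rec X. b.(X + X + (0 + X))) + (0 + (rec X. b.(X + X + (0 + X)))) :: —b→ v1
Partition-refinement fixed point:
  B0 = {u0, u1}
  B1 = {v0, v1}
u0 ∈ B0, v0 ∈ B1 → different blocks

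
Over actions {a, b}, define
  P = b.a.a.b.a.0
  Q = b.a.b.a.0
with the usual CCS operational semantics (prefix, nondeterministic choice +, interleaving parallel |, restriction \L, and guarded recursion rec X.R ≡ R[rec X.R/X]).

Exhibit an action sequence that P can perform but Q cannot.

baa

P's transition system — 6 states:
  m0 = b.a.a.b.a.0 ⊢ ··b··> m1
  m1 = a.a.b.a.0 ⊢ ··a··> m2
  m2 = a.b.a.0 ⊢ ··a··> m3
  m3 = b.a.0 ⊢ ··b··> m4
  m4 = a.0 ⊢ ··a··> m5
  m5 = 0 ⊢ stopped
Q's transition system — 5 states:
  n0 = b.a.b.a.0 ⊢ ··b··> n1
  n1 = a.b.a.0 ⊢ ··a··> n2
  n2 = b.a.0 ⊢ ··b··> n3
  n3 = a.0 ⊢ ··a··> n4
  n4 = 0 ⊢ stopped
Executing baa from P (initial set {m0}):
  [1] b ⇒ {m1}
  [2] a ⇒ {m2}
  [3] a ⇒ {m3}
  — P admits the full trace.
Executing baa from Q (initial set {n0}):
  [1] b ⇒ {n1}
  [2] a ⇒ {n2}
  [3] a ⇒ no successor for Q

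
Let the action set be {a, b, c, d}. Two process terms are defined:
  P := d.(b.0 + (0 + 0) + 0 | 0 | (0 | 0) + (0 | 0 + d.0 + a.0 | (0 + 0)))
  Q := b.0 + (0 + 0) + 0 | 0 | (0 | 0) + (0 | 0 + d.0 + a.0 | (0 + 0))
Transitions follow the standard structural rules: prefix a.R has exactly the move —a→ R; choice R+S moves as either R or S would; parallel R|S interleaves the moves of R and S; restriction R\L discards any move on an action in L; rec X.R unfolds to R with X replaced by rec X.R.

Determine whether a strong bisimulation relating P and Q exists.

Reachable graph of P (4 states):
  s0 = d.(b.0 + (0 + 0) + 0 | 0 | (0 | 0) + (0 | 0 + d.0 + a.0 | (0 + 0))) → -d-> s1
  s1 = b.0 + (0 + 0) + 0 | 0 | (0 | 0) + (0 | 0 + d.0 + a.0 | (0 + 0)) → -a-> s2, -b-> s3, -d-> s3
  s2 = 0 | (0 + 0) → ·
  s3 = 0 → ·
Reachable graph of Q (3 states):
  t0 = b.0 + (0 + 0) + 0 | 0 | (0 | 0) + (0 | 0 + d.0 + a.0 | (0 + 0)) → -a-> t1, -b-> t2, -d-> t2
  t1 = 0 | (0 + 0) → ·
  t2 = 0 → ·
Partition-refinement fixed point:
  B0 = {s0}
  B1 = {s1, t0}
  B2 = {s2, s3, t1, t2}
s0 ∈ B0, t0 ∈ B1 → different blocks

NO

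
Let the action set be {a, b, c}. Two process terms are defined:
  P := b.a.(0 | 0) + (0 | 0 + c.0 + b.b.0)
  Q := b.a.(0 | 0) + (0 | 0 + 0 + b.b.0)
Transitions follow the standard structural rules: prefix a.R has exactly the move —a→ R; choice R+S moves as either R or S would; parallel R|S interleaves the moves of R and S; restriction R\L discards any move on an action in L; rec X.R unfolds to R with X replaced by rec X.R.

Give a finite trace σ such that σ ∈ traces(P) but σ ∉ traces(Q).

P's transition system — 5 states:
  m0 = b.a.(0 | 0) + (0 | 0 + c.0 + b.b.0) → --b--▸ m1, --b--▸ m2, --c--▸ m3
  m1 = a.(0 | 0) → --a--▸ m4
  m2 = b.0 → --b--▸ m3
  m3 = 0 → stopped
  m4 = 0 | 0 → stopped
Q's transition system — 5 states:
  n0 = b.a.(0 | 0) + (0 | 0 + 0 + b.b.0) → --b--▸ n1, --b--▸ n2
  n1 = a.(0 | 0) → --a--▸ n3
  n2 = b.0 → --b--▸ n4
  n3 = 0 | 0 → stopped
  n4 = 0 → stopped
Executing c from P (initial set {m0}):
  after c @ step 1: {m3}
  ✓ P
Executing c from Q (initial set {n0}):
  after c @ step 1: ∅  — Q cannot continue

c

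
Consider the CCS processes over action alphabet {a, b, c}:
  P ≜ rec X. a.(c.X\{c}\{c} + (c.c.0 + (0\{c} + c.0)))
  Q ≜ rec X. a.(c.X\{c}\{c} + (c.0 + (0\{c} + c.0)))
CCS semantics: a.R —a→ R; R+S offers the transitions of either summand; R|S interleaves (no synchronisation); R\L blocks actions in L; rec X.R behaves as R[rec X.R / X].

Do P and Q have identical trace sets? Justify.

Reachable graph of P (6 states):
  u0 = rec X. a.(c.X\{c}\{c} + (c.c.0 + (0\{c} + c.0))) | =a=> u1
  u1 = c.(rec X. a.(c.X\{c}\{c} + (c.c.0 + (0\{c} + c.0))))\{c}\{c} + (c.c.0 + (0\{c} + c.0)) | =c=> u2, =c=> u3, =c=> u4
  u2 = (rec X. a.(c.X\{c}\{c} + (c.c.0 + (0\{c} + c.0))))\{c}\{c} | =a=> u5
  u3 = 0 | deadlocked
  u4 = c.0 | =c=> u3
  u5 = (c.(rec X. a.(c.X\{c}\{c} + (c.c.0 + (0\{c} + c.0))))\{c}\{c} + (c.c.0 + (0\{c} + c.0)))\{c}\{c} | deadlocked
Reachable graph of Q (5 states):
  v0 = rec X. a.(c.X\{c}\{c} + (c.0 + (0\{c} + c.0))) | =a=> v1
  v1 = c.(rec X. a.(c.X\{c}\{c} + (c.0 + (0\{c} + c.0))))\{c}\{c} + (c.0 + (0\{c} + c.0)) | =c=> v2, =c=> v3
  v2 = (rec X. a.(c.X\{c}\{c} + (c.0 + (0\{c} + c.0))))\{c}\{c} | =a=> v4
  v3 = 0 | deadlocked
  v4 = (c.(rec X. a.(c.X\{c}\{c} + (c.0 + (0\{c} + c.0))))\{c}\{c} + (c.0 + (0\{c} + c.0)))\{c}\{c} | deadlocked
Trace ⟨acc⟩ through P, begin at {u0}:
  step 1 (a): {u1}
  step 2 (c): {u2, u3, u4}
  step 3 (c): {u3}
  ✓ P
Trace ⟨acc⟩ through Q, begin at {v0}:
  step 1 (a): {v1}
  step 2 (c): {v2, v3}
  step 3 (c): no successor for Q

trace-distinct — witness ⟨acc⟩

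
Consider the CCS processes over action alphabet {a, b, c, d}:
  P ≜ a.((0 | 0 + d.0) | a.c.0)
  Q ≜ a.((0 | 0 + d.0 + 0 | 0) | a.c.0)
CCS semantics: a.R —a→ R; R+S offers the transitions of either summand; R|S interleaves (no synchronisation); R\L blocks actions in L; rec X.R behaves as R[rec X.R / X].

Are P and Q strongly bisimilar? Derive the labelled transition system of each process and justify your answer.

LTS(P): 7 reachable states
  m0 = a.((0 | 0 + d.0) | a.c.0) has moves ··a··> m1
  m1 = (0 | 0 + d.0) | a.c.0 has moves ··a··> m2, ··d··> m3
  m2 = (0 | 0 + d.0) | c.0 has moves ··c··> m4, ··d··> m5
  m3 = 0 | a.c.0 has moves ··a··> m5
  m4 = (0 | 0 + d.0) | 0 has moves ··d··> m6
  m5 = 0 | c.0 has moves ··c··> m6
  m6 = 0 | 0 has moves stopped
LTS(Q): 7 reachable states
  n0 = a.((0 | 0 + d.0 + 0 | 0) | a.c.0) has moves ··a··> n1
  n1 = (0 | 0 + d.0 + 0 | 0) | a.c.0 has moves ··a··> n2, ··d··> n3
  n2 = (0 | 0 + d.0 + 0 | 0) | c.0 has moves ··c··> n4, ··d··> n5
  n3 = 0 | a.c.0 has moves ··a··> n5
  n4 = (0 | 0 + d.0 + 0 | 0) | 0 has moves ··d··> n6
  n5 = 0 | c.0 has moves ··c··> n6
  n6 = 0 | 0 has moves stopped
Coarsest stable partition (strong bisimilarity classes):
  B0 = {m0, n0}
  B1 = {m1, n1}
  B2 = {m2, n2}
  B3 = {m5, n5}
  B4 = {m6, n6}
  B5 = {m4, n4}
  B6 = {m3, n3}
m0 ∈ B0, n0 ∈ B0 → same block

P ~ Q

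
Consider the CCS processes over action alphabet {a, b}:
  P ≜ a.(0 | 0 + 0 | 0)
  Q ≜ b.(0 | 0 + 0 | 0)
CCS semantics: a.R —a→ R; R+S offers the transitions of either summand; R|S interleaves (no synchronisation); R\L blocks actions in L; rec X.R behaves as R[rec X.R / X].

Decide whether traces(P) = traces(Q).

Reachable graph of P (2 states):
  p0 = a.(0 | 0 + 0 | 0) has moves —a→ p1
  p1 = 0 | 0 + 0 | 0 has moves (no moves)
Reachable graph of Q (2 states):
  q0 = b.(0 | 0 + 0 | 0) has moves —b→ q1
  q1 = 0 | 0 + 0 | 0 has moves (no moves)
Trace ⟨a⟩ through P, begin at {p0}:
  after a @ step 1: {p1}
  — P admits the full trace.
Trace ⟨a⟩ through Q, begin at {q0}:
  after a @ step 1: ∅ (Q stuck)

trace-distinct — witness ⟨a⟩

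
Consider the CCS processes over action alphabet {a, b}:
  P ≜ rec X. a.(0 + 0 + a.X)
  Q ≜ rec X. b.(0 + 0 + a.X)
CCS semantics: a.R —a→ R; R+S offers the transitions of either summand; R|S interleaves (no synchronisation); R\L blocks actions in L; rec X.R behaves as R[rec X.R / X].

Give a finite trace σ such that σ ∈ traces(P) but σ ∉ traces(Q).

a

P's transition system — 2 states:
  u0 = rec X. a.(0 + 0 + a.X) has moves =a=> u1
  u1 = 0 + 0 + a.(rec X. a.(0 + 0 + a.X)) has moves =a=> u0
Q's transition system — 2 states:
  v0 = rec X. b.(0 + 0 + a.X) has moves =b=> v1
  v1 = 0 + 0 + a.(rec X. b.(0 + 0 + a.X)) has moves =a=> v0
Executing a from P (initial set {u0}):
  [1] a ⇒ {u1}
  — P admits the full trace.
Executing a from Q (initial set {v0}):
  [1] a ⇒ no successor for Q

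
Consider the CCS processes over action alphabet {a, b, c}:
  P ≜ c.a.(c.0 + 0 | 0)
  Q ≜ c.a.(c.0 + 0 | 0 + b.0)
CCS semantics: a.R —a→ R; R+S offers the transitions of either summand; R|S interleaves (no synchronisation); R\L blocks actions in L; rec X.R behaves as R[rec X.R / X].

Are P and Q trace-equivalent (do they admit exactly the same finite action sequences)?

LTS(P): 4 reachable states
  s0 = c.a.(c.0 + 0 | 0) | —c→ s1
  s1 = a.(c.0 + 0 | 0) | —a→ s2
  s2 = c.0 + 0 | 0 | —c→ s3
  s3 = 0 | ·
LTS(Q): 4 reachable states
  t0 = c.a.(c.0 + 0 | 0 + b.0) | —c→ t1
  t1 = a.(c.0 + 0 | 0 + b.0) | —a→ t2
  t2 = c.0 + 0 | 0 + b.0 | —b→ t3, —c→ t3
  t3 = 0 | ·
Trace ⟨cab⟩ through Q, begin at {t0}:
  step 1 (c): {t1}
  step 2 (a): {t2}
  step 3 (b): {t3}
  — Q admits the full trace.
Trace ⟨cab⟩ through P, begin at {s0}:
  step 1 (c): {s1}
  step 2 (a): {s2}
  step 3 (b): ∅  — P cannot continue

NO — witness ⟨cab⟩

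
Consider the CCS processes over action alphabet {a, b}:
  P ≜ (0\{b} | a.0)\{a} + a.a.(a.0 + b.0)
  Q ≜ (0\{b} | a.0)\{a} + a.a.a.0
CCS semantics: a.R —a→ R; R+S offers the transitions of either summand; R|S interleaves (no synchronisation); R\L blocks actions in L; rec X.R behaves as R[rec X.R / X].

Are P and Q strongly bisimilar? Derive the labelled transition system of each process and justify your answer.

P's transition system — 4 states:
  m0 = (0\{b} | a.0)\{a} + a.a.(a.0 + b.0) :: --a--▸ m1
  m1 = a.(a.0 + b.0) :: --a--▸ m2
  m2 = a.0 + b.0 :: --a--▸ m3, --b--▸ m3
  m3 = 0 :: (no moves)
Q's transition system — 4 states:
  n0 = (0\{b} | a.0)\{a} + a.a.a.0 :: --a--▸ n1
  n1 = a.a.0 :: --a--▸ n2
  n2 = a.0 :: --a--▸ n3
  n3 = 0 :: (no moves)
Partition-refinement fixed point:
  B0 = {m0}
  B1 = {m1}
  B2 = {m2}
  B3 = {m3, n3}
  B4 = {n0}
  B5 = {n1}
  B6 = {n2}
m0 ∈ B0, n0 ∈ B4 → different blocks

P ≁ Q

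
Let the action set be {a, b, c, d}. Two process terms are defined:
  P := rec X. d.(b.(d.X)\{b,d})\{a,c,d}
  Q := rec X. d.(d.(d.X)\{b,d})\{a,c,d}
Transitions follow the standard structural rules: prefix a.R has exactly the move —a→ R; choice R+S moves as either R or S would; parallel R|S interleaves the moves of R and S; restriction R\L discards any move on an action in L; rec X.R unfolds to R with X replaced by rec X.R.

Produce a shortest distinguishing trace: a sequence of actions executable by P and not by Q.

db

Reachable graph of P (3 states):
  u0 = rec X. d.(b.(d.X)\{b,d})\{a,c,d} ⊢ --d--▸ u1
  u1 = (b.(d.(rec X. d.(b.(d.X)\{b,d})\{a,c,d}))\{b,d})\{a,c,d} ⊢ --b--▸ u2
  u2 = (d.(rec X. d.(b.(d.X)\{b,d})\{a,c,d}))\{b,d}\{a,c,d} ⊢ deadlocked
Reachable graph of Q (2 states):
  v0 = rec X. d.(d.(d.X)\{b,d})\{a,c,d} ⊢ --d--▸ v1
  v1 = (d.(d.(rec X. d.(d.(d.X)\{b,d})\{a,c,d}))\{b,d})\{a,c,d} ⊢ deadlocked
Executing db from P (initial set {u0}):
  [1] d ⇒ {u1}
  [2] b ⇒ {u2}
  — P admits the full trace.
Executing db from Q (initial set {v0}):
  [1] d ⇒ {v1}
  [2] b ⇒ ∅  — Q cannot continue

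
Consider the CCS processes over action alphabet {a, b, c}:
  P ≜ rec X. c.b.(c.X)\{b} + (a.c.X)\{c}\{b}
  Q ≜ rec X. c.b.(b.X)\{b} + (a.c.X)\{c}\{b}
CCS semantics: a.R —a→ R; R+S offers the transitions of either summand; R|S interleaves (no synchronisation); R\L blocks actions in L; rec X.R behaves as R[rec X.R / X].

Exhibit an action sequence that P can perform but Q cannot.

cbc

LTS(P): 7 reachable states
  u0 = rec X. c.b.(c.X)\{b} + (a.c.X)\{c}\{b} | --a--▸ u1, --c--▸ u2
  u1 = (c.(rec X. c.b.(c.X)\{b} + (a.c.X)\{c}\{b}))\{c}\{b} | deadlocked
  u2 = b.(c.(rec X. c.b.(c.X)\{b} + (a.c.X)\{c}\{b}))\{b} | --b--▸ u3
  u3 = (c.(rec X. c.b.(c.X)\{b} + (a.c.X)\{c}\{b}))\{b} | --c--▸ u4
  u4 = (rec X. c.b.(c.X)\{b} + (a.c.X)\{c}\{b})\{b} | --a--▸ u5, --c--▸ u6
  u5 = (c.(rec X. c.b.(c.X)\{b} + (a.c.X)\{c}\{b}))\{c}\{b}\{b} | deadlocked
  u6 = (b.(c.(rec X. c.b.(c.X)\{b} + (a.c.X)\{c}\{b}))\{b})\{b} | deadlocked
LTS(Q): 4 reachable states
  v0 = rec X. c.b.(b.X)\{b} + (a.c.X)\{c}\{b} | --a--▸ v1, --c--▸ v2
  v1 = (c.(rec X. c.b.(b.X)\{b} + (a.c.X)\{c}\{b}))\{c}\{b} | deadlocked
  v2 = b.(b.(rec X. c.b.(b.X)\{b} + (a.c.X)\{c}\{b}))\{b} | --b--▸ v3
  v3 = (b.(rec X. c.b.(b.X)\{b} + (a.c.X)\{c}\{b}))\{b} | deadlocked
Run σ = ⟨cbc⟩ on P: start {u0}
  after c @ step 1: {u2}
  after b @ step 2: {u3}
  after c @ step 3: {u4}
  P completes σ.
Run σ = ⟨cbc⟩ on Q: start {v0}
  after c @ step 1: {v2}
  after b @ step 2: {v3}
  after c @ step 3: no successor for Q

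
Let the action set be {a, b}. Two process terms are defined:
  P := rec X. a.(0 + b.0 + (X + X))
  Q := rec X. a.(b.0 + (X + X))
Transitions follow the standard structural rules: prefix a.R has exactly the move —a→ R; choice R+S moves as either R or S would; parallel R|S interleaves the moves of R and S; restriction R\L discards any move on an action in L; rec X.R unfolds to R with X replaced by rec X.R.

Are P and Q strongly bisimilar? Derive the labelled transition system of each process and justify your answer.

LTS(P): 3 reachable states
  s0 = rec X. a.(0 + b.0 + (X + X)) → —a→ s1
  s1 = 0 + b.0 + ((rec X. a.(0 + b.0 + (X + X))) + (rec X. a.(0 + b.0 + (X + X)))) → —a→ s1, —b→ s2
  s2 = 0 → (no moves)
LTS(Q): 3 reachable states
  t0 = rec X. a.(b.0 + (X + X)) → —a→ t1
  t1 = b.0 + ((rec X. a.(b.0 + (X + X))) + (rec X. a.(b.0 + (X + X)))) → —a→ t1, —b→ t2
  t2 = 0 → (no moves)
Partition-refinement fixed point:
  B0 = {s0, t0}
  B1 = {s1, t1}
  B2 = {s2, t2}
s0 ∈ B0, t0 ∈ B0 → same block

YES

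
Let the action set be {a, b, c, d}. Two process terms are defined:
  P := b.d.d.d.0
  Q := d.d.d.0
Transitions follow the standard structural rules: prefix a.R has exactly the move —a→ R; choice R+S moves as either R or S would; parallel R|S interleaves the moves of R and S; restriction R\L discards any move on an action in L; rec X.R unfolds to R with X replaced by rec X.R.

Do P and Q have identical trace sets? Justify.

traces(P) ≠ traces(Q) — witness ⟨b⟩

Reachable graph of P (5 states):
  m0 = b.d.d.d.0 :: —b→ m1
  m1 = d.d.d.0 :: —d→ m2
  m2 = d.d.0 :: —d→ m3
  m3 = d.0 :: —d→ m4
  m4 = 0 :: stopped
Reachable graph of Q (4 states):
  n0 = d.d.d.0 :: —d→ n1
  n1 = d.d.0 :: —d→ n2
  n2 = d.0 :: —d→ n3
  n3 = 0 :: stopped
Run σ = ⟨b⟩ on P: start {m0}
  after b @ step 1: {m1}
  ✓ P
Run σ = ⟨b⟩ on Q: start {n0}
  after b @ step 1: ∅  — Q cannot continue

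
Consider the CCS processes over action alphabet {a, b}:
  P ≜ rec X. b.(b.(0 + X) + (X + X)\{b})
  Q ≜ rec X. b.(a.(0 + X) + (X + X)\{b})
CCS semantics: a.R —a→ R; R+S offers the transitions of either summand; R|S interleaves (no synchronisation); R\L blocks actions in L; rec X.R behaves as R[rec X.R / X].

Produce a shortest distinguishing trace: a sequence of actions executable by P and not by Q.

P's transition system — 3 states:
  s0 = rec X. b.(b.(0 + X) + (X + X)\{b}) ⊢ -b-> s1
  s1 = b.(0 + (rec X. b.(b.(0 + X) + (X + X)\{b}))) + ((rec X. b.(b.(0 + X) + (X + X)\{b})) + (rec X. b.(b.(0 + X) + (X + X)\{b})))\{b} ⊢ -b-> s2
  s2 = 0 + (rec X. b.(b.(0 + X) + (X + X)\{b})) ⊢ -b-> s1
Q's transition system — 3 states:
  t0 = rec X. b.(a.(0 + X) + (X + X)\{b}) ⊢ -b-> t1
  t1 = a.(0 + (rec X. b.(a.(0 + X) + (X + X)\{b}))) + ((rec X. b.(a.(0 + X) + (X + X)\{b})) + (rec X. b.(a.(0 + X) + (X + X)\{b})))\{b} ⊢ -a-> t2
  t2 = 0 + (rec X. b.(a.(0 + X) + (X + X)\{b})) ⊢ -b-> t1
Executing bb from P (initial set {s0}):
  step 1 (b): {s1}
  step 2 (b): {s2}
  — P admits the full trace.
Executing bb from Q (initial set {t0}):
  step 1 (b): {t1}
  step 2 (b): ∅ (Q stuck)

bb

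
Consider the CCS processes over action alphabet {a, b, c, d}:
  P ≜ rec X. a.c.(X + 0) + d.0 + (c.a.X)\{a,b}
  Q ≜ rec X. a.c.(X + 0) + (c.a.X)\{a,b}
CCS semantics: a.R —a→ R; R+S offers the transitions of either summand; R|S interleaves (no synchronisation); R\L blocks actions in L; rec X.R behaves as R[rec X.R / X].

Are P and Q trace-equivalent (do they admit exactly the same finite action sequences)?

traces(P) ≠ traces(Q) — witness ⟨d⟩

LTS(P): 5 reachable states
  s0 = rec X. a.c.(X + 0) + d.0 + (c.a.X)\{a,b} → -a-> s1, -c-> s2, -d-> s3
  s1 = c.((rec X. a.c.(X + 0) + d.0 + (c.a.X)\{a,b}) + 0) → -c-> s4
  s2 = (a.(rec X. a.c.(X + 0) + d.0 + (c.a.X)\{a,b}))\{a,b} → (no moves)
  s3 = 0 → (no moves)
  s4 = (rec X. a.c.(X + 0) + d.0 + (c.a.X)\{a,b}) + 0 → -a-> s1, -c-> s2, -d-> s3
LTS(Q): 4 reachable states
  t0 = rec X. a.c.(X + 0) + (c.a.X)\{a,b} → -a-> t1, -c-> t2
  t1 = c.((rec X. a.c.(X + 0) + (c.a.X)\{a,b}) + 0) → -c-> t3
  t2 = (a.(rec X. a.c.(X + 0) + (c.a.X)\{a,b}))\{a,b} → (no moves)
  t3 = (rec X. a.c.(X + 0) + (c.a.X)\{a,b}) + 0 → -a-> t1, -c-> t2
Run σ = ⟨d⟩ on P: start {s0}
  after d @ step 1: {s3}
  P completes σ.
Run σ = ⟨d⟩ on Q: start {t0}
  after d @ step 1: no successor for Q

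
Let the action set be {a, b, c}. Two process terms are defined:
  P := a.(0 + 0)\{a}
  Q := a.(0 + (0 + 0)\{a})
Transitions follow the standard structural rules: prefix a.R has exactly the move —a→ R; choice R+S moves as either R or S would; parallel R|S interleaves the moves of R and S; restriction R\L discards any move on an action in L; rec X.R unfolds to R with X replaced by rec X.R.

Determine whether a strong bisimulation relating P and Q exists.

Reachable graph of P (2 states):
  p0 = a.(0 + 0)\{a} ⊢ =a=> p1
  p1 = (0 + 0)\{a} ⊢ stopped
Reachable graph of Q (2 states):
  q0 = a.(0 + (0 + 0)\{a}) ⊢ =a=> q1
  q1 = 0 + (0 + 0)\{a} ⊢ stopped
Partition-refinement fixed point:
  B0 = {p0, q0}
  B1 = {p1, q1}
p0 ∈ B0, q0 ∈ B0 → same block

YES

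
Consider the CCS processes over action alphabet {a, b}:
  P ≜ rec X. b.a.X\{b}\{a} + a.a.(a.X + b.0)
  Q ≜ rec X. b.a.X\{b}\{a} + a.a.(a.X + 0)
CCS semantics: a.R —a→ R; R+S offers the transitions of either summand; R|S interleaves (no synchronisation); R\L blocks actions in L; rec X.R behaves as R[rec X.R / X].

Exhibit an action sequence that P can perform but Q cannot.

LTS(P): 6 reachable states
  s0 = rec X. b.a.X\{b}\{a} + a.a.(a.X + b.0) | —a→ s1, —b→ s2
  s1 = a.(a.(rec X. b.a.X\{b}\{a} + a.a.(a.X + b.0)) + b.0) | —a→ s3
  s2 = a.(rec X. b.a.X\{b}\{a} + a.a.(a.X + b.0))\{b}\{a} | —a→ s4
  s3 = a.(rec X. b.a.X\{b}\{a} + a.a.(a.X + b.0)) + b.0 | —a→ s0, —b→ s5
  s4 = (rec X. b.a.X\{b}\{a} + a.a.(a.X + b.0))\{b}\{a} | ·
  s5 = 0 | ·
LTS(Q): 5 reachable states
  t0 = rec X. b.a.X\{b}\{a} + a.a.(a.X + 0) | —a→ t1, —b→ t2
  t1 = a.(a.(rec X. b.a.X\{b}\{a} + a.a.(a.X + 0)) + 0) | —a→ t3
  t2 = a.(rec X. b.a.X\{b}\{a} + a.a.(a.X + 0))\{b}\{a} | —a→ t4
  t3 = a.(rec X. b.a.X\{b}\{a} + a.a.(a.X + 0)) + 0 | —a→ t0
  t4 = (rec X. b.a.X\{b}\{a} + a.a.(a.X + 0))\{b}\{a} | ·
Run σ = ⟨aab⟩ on P: start {s0}
  after a @ step 1: {s1}
  after a @ step 2: {s3}
  after b @ step 3: {s5}
  — P admits the full trace.
Run σ = ⟨aab⟩ on Q: start {t0}
  after a @ step 1: {t1}
  after a @ step 2: {t3}
  after b @ step 3: ∅  — Q cannot continue

aab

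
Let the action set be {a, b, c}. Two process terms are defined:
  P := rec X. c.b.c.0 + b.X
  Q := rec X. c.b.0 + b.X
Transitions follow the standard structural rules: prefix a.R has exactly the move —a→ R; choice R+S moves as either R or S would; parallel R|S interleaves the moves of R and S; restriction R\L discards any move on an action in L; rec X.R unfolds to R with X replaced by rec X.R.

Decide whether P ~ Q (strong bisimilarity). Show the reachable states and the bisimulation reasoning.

NO

LTS(P): 4 reachable states
  p0 = rec X. c.b.c.0 + b.X :: --b--▸ p0, --c--▸ p1
  p1 = b.c.0 :: --b--▸ p2
  p2 = c.0 :: --c--▸ p3
  p3 = 0 :: stopped
LTS(Q): 3 reachable states
  q0 = rec X. c.b.0 + b.X :: --b--▸ q0, --c--▸ q1
  q1 = b.0 :: --b--▸ q2
  q2 = 0 :: stopped
Partition-refinement fixed point:
  B0 = {p0}
  B1 = {p1}
  B2 = {p2}
  B3 = {p3, q2}
  B4 = {q0}
  B5 = {q1}
p0 ∈ B0, q0 ∈ B4 → different blocks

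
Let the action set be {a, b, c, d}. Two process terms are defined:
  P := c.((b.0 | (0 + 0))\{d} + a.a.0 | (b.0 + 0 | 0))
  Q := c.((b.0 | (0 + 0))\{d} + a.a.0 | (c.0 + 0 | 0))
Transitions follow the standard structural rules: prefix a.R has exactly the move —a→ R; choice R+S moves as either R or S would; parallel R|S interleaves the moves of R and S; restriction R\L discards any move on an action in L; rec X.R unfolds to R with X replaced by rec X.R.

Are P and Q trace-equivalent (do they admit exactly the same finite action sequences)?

Reachable graph of P (8 states):
  m0 = c.((b.0 | (0 + 0))\{d} + a.a.0 | (b.0 + 0 | 0)) | ··c··> m1
  m1 = (b.0 | (0 + 0))\{d} + a.a.0 | (b.0 + 0 | 0) | ··a··> m2, ··b··> m3, ··b··> m4
  m2 = a.0 | (b.0 + 0 | 0) | ··a··> m5, ··b··> m6
  m3 = (0 | (0 + 0))\{d} | (no moves)
  m4 = a.a.0 | 0 | ··a··> m6
  m5 = 0 | (b.0 + 0 | 0) | ··b··> m7
  m6 = a.0 | 0 | ··a··> m7
  m7 = 0 | 0 | (no moves)
Reachable graph of Q (8 states):
  n0 = c.((b.0 | (0 + 0))\{d} + a.a.0 | (c.0 + 0 | 0)) | ··c··> n1
  n1 = (b.0 | (0 + 0))\{d} + a.a.0 | (c.0 + 0 | 0) | ··a··> n2, ··b··> n3, ··c··> n4
  n2 = a.0 | (c.0 + 0 | 0) | ··a··> n5, ··c··> n6
  n3 = (0 | (0 + 0))\{d} | (no moves)
  n4 = a.a.0 | 0 | ··a··> n6
  n5 = 0 | (c.0 + 0 | 0) | ··c··> n7
  n6 = a.0 | 0 | ··a··> n7
  n7 = 0 | 0 | (no moves)
Trace ⟨cab⟩ through P, begin at {m0}:
  after c @ step 1: {m1}
  after a @ step 2: {m2}
  after b @ step 3: {m6}
  P completes σ.
Trace ⟨cab⟩ through Q, begin at {n0}:
  after c @ step 1: {n1}
  after a @ step 2: {n2}
  after b @ step 3: no successor for Q

NO — witness ⟨cab⟩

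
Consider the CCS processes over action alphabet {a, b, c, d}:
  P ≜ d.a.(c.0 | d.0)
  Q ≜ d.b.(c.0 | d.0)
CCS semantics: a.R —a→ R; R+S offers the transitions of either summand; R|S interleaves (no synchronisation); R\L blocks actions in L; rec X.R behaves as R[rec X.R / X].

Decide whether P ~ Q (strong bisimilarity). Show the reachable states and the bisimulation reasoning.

P's transition system — 6 states:
  u0 = d.a.(c.0 | d.0) → —d→ u1
  u1 = a.(c.0 | d.0) → —a→ u2
  u2 = c.0 | d.0 → —c→ u3, —d→ u4
  u3 = 0 | d.0 → —d→ u5
  u4 = c.0 | 0 → —c→ u5
  u5 = 0 | 0 → ∅
Q's transition system — 6 states:
  v0 = d.b.(c.0 | d.0) → —d→ v1
  v1 = b.(c.0 | d.0) → —b→ v2
  v2 = c.0 | d.0 → —c→ v3, —d→ v4
  v3 = 0 | d.0 → —d→ v5
  v4 = c.0 | 0 → —c→ v5
  v5 = 0 | 0 → ∅
Partition-refinement fixed point:
  B0 = {u0}
  B1 = {u1}
  B2 = {u2, v2}
  B3 = {u4, v4}
  B4 = {u5, v5}
  B5 = {u3, v3}
  B6 = {v0}
  B7 = {v1}
u0 ∈ B0, v0 ∈ B6 → different blocks

NO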